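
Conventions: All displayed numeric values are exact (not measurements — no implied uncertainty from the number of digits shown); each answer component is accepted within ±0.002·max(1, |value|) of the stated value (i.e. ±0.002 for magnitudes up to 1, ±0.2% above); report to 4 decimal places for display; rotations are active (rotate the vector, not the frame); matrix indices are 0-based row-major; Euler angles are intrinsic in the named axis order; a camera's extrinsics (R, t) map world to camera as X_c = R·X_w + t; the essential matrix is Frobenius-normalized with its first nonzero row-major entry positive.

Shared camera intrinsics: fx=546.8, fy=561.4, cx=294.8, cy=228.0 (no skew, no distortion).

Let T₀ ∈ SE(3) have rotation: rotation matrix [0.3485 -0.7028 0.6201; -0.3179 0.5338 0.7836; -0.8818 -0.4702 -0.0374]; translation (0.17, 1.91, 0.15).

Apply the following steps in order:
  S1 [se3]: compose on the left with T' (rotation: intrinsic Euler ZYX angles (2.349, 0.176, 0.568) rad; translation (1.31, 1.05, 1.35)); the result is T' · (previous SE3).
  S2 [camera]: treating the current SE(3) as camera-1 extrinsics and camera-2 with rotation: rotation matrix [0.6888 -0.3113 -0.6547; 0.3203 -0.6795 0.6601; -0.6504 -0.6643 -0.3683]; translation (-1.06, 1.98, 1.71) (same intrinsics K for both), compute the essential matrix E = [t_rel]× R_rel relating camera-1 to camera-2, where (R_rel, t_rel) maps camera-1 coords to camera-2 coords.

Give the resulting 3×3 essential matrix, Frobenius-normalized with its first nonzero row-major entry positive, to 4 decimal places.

after S1 (compose_se3): R=[-0.2755 -0.0014 -0.9613; -0.0145 -0.9999 0.0056; -0.9612 0.0155 0.2754], t=(-0.0385, 0.2395, 2.4563)
after S2 (essential): [0.4077 0.3657 0.3403; -0.1142 -0.1674 -0.2275; -0.4903 0.0070 0.5009]

matrix = [0.4077 0.3657 0.3403; -0.1142 -0.1674 -0.2275; -0.4903 0.0070 0.5009]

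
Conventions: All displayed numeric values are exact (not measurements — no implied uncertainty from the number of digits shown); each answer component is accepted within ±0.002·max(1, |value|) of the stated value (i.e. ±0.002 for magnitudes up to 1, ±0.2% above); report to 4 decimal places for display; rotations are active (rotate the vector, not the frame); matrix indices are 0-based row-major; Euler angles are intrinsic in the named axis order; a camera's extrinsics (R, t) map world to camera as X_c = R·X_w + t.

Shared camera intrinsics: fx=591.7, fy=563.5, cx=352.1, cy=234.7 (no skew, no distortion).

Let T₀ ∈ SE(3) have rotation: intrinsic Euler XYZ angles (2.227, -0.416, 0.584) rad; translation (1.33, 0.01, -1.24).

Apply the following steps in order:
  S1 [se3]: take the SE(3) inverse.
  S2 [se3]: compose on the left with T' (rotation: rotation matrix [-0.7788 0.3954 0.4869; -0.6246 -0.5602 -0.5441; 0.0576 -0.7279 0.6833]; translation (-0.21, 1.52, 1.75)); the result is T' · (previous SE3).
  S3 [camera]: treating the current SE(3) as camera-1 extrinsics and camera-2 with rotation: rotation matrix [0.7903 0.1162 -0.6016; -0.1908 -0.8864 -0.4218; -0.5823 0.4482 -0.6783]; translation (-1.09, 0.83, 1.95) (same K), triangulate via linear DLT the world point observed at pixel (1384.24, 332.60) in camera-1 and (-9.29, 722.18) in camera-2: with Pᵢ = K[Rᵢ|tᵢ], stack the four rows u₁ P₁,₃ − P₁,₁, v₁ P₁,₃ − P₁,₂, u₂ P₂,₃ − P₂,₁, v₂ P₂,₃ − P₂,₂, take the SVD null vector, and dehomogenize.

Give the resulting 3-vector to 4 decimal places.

result = (-1.4632, -1.1577, -0.9709)

after S1 (invert_se3): R=[0.7631 -0.6035 0.2312; -0.5043 -0.3325 0.7969; -0.4041 -0.7247 -0.5581], t=(-0.7223, 1.6623, -0.1473)
after S2 (compose_se3): R=[-0.9905 -0.0143 -0.1366; 0.0258 0.9575 -0.2872; 0.1350 -0.2880 -0.9481], t=(0.9381, 1.1200, 0.3978)
after S3 (triangulate): (-1.4632, -1.1577, -0.9709)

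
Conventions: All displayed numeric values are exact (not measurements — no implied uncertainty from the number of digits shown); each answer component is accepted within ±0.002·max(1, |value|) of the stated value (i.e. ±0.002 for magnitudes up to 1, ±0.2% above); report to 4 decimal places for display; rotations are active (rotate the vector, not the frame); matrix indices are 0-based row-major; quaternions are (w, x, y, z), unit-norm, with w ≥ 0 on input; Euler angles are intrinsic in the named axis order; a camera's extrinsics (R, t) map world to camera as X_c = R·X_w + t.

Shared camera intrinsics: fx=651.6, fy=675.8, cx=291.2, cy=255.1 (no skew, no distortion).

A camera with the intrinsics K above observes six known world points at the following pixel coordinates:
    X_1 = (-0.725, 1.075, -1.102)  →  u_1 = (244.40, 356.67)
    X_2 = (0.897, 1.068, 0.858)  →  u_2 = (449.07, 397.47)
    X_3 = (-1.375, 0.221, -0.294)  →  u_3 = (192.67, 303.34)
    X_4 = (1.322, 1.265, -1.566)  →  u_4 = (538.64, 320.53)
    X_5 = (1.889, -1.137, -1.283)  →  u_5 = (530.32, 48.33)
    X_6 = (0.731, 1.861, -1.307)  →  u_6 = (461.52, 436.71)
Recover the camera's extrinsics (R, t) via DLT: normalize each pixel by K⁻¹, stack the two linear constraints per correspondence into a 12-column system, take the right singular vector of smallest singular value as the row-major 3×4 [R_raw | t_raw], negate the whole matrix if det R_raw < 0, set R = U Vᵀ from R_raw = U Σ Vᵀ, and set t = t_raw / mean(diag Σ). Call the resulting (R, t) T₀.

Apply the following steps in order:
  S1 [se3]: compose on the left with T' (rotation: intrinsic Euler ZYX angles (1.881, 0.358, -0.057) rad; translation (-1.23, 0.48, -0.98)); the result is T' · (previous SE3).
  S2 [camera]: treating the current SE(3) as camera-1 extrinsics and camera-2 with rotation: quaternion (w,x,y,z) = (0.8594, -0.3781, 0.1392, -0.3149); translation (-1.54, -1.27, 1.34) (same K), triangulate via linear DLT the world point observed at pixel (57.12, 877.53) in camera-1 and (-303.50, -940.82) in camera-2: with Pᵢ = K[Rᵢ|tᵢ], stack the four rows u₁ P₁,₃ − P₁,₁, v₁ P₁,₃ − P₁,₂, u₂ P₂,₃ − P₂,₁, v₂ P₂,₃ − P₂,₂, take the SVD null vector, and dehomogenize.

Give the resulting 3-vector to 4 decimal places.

result = (1.0659, -0.9438, -0.6573)

source (pnp_recover): camera pose = R=[0.9827 0.0777 0.1680; -0.1455 0.8855 0.4414; -0.1145 -0.4582 0.8815], t=(0.4599, 0.1701, 6.3101)
after S1 (compose_se3): R=[-0.1251 -0.7849 -0.6069; 0.8874 -0.3620 0.2853; -0.4436 -0.5029 0.7418], t=(-2.5383, 2.8275, 4.7502)
after S2 (triangulate): (1.0659, -0.9438, -0.6573)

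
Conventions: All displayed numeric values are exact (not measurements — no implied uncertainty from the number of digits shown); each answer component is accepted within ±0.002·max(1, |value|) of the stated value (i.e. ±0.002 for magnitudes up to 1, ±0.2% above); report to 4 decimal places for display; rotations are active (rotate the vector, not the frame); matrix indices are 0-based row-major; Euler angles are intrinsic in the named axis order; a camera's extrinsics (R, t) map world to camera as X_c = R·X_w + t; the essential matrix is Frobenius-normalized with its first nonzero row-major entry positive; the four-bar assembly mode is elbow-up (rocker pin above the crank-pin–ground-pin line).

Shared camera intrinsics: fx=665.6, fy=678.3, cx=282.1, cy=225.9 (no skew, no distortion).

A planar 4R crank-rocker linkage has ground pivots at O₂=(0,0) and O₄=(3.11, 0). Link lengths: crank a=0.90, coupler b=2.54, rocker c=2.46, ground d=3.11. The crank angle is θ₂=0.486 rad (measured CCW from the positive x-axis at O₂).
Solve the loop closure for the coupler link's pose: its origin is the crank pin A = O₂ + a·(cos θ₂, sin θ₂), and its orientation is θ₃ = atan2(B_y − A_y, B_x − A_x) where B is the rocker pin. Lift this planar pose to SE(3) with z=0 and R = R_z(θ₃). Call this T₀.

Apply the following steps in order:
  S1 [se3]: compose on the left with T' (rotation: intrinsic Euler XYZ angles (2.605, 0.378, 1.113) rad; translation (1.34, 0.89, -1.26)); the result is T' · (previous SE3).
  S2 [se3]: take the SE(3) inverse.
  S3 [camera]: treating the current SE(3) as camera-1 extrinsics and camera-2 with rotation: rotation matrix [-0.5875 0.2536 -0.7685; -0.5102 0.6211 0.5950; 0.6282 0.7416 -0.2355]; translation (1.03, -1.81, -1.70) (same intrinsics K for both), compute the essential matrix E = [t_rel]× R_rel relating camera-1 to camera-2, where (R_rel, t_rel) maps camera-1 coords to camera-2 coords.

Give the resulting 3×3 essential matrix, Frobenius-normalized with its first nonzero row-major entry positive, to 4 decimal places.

source (fourbar_fk): coupler pose = R=[0.6436 -0.7653 0.0000; 0.7653 0.6436 0.0000; 0.0000 0.0000 1.0000], t=(0.7958, 0.4204, 0.0000)
after S1 (compose_se3): R=[-0.3737 -0.8510 0.3691; -0.8628 0.1728 -0.4751; 0.3405 -0.4960 -0.7988], t=(1.3164, 0.1120, -0.8081)
after S2 (invert_se3): R=[-0.3737 -0.8628 0.3405; -0.8510 0.1728 -0.4960; 0.3691 -0.4751 -0.7988], t=(0.8638, 0.7001, -1.0782)
after S3 (essential): [0.6124 0.2255 -0.1763; 0.2338 -0.0669 -0.0520; -0.2023 0.6633 -0.0157]

matrix = [0.6124 0.2255 -0.1763; 0.2338 -0.0669 -0.0520; -0.2023 0.6633 -0.0157]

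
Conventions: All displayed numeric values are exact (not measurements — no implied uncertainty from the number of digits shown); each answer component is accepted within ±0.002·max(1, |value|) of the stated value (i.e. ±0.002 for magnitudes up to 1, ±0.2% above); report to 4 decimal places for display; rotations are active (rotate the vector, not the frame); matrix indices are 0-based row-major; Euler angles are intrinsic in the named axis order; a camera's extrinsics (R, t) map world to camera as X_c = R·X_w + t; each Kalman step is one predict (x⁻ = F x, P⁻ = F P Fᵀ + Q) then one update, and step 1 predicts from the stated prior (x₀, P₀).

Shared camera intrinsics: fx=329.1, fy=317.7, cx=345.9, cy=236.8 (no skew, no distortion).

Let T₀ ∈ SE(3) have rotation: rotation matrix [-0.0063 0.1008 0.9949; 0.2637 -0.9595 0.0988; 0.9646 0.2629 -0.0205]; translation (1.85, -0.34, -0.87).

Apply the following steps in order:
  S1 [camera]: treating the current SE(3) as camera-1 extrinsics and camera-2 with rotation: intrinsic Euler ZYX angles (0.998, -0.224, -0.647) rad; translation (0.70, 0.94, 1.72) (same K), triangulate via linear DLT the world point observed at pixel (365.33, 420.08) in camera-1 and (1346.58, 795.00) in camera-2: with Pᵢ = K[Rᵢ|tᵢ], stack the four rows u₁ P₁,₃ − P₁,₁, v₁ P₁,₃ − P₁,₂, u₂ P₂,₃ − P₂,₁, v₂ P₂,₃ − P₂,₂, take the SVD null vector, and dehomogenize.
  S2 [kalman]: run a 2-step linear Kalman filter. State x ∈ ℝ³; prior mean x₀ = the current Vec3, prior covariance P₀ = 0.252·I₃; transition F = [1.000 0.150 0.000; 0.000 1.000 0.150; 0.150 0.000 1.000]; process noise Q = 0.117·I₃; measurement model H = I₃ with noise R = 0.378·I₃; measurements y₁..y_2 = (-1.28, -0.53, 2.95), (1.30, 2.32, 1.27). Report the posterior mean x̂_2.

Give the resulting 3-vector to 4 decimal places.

after S1 (triangulate): (1.5241, -0.4327, -1.7750)
after S2 (kf_track): (0.7543, 0.8276, 1.0453)

result = (0.7543, 0.8276, 1.0453)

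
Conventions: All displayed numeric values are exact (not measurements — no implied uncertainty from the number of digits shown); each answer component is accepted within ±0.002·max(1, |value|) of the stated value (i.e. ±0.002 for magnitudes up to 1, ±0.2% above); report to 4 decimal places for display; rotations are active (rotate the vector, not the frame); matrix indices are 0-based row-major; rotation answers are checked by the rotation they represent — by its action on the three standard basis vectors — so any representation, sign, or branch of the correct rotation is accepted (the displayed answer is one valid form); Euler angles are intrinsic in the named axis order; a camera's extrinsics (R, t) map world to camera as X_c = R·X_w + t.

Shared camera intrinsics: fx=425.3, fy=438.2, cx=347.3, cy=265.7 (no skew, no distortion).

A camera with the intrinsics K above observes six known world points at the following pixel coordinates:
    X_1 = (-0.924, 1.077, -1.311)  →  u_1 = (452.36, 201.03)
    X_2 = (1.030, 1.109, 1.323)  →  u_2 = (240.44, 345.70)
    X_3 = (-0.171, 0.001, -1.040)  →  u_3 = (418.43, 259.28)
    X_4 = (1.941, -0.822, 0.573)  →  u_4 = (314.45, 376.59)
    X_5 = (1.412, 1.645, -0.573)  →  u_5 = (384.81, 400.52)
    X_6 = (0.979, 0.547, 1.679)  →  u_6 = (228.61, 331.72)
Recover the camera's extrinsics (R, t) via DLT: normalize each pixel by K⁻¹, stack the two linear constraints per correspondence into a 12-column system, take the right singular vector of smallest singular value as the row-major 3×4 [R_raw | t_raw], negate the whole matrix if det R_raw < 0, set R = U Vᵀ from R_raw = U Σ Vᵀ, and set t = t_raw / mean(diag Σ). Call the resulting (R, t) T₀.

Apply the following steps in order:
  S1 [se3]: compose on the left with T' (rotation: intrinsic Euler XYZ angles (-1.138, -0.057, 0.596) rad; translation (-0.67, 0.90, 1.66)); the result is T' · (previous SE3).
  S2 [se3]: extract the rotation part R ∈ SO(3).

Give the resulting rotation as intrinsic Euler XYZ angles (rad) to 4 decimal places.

source (pnp_recover): camera pose = R=[-0.0510 -0.0630 -0.9967; 0.9979 0.0368 -0.0533; 0.0401 -0.9973 0.0610], t=(0.0398, 0.0201, 6.5601)
after S1 (compose_se3): R=[-0.6036 -0.0159 -0.7971; 0.3395 -0.9097 -0.2390; -0.7214 -0.4149 0.5545], t=(-1.0221, 6.8630, 4.3721)
after S2 (rot_of_se3): [-0.6036 -0.0159 -0.7971; 0.3395 -0.9097 -0.2390; -0.7214 -0.4149 0.5545]

rotation (euler_xyz) = (0.4069, -0.9225, 3.1153)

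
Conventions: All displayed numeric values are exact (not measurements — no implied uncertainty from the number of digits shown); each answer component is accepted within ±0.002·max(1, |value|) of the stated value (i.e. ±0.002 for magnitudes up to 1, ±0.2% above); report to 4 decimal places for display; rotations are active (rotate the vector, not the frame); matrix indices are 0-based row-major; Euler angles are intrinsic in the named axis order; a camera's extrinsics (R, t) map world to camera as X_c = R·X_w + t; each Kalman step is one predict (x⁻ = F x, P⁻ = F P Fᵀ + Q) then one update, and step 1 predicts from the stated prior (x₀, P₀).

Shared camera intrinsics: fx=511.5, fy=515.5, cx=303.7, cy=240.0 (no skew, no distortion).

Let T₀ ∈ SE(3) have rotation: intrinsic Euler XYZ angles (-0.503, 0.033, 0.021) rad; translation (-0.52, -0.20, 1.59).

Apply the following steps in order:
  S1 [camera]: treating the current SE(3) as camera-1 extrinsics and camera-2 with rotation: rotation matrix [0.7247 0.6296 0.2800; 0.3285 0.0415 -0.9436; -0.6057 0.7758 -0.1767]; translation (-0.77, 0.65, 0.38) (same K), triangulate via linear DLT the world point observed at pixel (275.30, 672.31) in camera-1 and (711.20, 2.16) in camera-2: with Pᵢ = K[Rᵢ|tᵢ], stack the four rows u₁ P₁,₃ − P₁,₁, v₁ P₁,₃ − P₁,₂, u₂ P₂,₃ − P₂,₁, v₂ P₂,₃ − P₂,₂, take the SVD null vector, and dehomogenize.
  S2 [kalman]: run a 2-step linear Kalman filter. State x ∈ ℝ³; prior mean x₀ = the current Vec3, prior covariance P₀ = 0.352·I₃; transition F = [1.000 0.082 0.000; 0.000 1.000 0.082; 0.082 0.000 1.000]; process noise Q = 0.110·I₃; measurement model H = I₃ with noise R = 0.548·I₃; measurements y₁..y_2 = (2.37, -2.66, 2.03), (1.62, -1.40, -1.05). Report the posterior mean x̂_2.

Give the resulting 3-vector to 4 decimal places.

result = (1.3388, -0.7179, 0.6338)

after S1 (triangulate): (0.3889, 1.4623, 1.3935)
after S2 (kf_track): (1.3388, -0.7179, 0.6338)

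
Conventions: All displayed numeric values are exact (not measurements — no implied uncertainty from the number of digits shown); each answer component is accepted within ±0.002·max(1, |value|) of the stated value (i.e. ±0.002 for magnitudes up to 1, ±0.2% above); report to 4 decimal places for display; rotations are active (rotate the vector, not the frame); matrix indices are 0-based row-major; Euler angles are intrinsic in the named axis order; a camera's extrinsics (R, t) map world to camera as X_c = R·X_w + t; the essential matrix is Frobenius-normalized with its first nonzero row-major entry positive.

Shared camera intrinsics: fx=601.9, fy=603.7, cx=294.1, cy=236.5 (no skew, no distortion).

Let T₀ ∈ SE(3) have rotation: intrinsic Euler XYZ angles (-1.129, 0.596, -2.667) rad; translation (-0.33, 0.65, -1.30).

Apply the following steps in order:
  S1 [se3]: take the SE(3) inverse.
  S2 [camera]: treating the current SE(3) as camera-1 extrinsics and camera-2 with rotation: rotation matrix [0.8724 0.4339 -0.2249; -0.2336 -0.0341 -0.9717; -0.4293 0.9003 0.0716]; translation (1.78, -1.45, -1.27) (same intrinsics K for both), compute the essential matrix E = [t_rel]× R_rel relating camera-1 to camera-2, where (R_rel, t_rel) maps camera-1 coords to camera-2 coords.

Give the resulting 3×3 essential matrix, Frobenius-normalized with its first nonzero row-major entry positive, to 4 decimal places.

after S1 (invert_se3): R=[-0.7361 0.2560 0.6266; 0.3782 -0.6122 0.6944; 0.5613 0.7481 0.3538], t=(0.4053, 1.4254, 0.1590)
after S2 (essential): [0.1180 0.1256 0.1236; 0.2593 -0.4669 0.4615; 0.3295 0.5046 0.3060]

matrix = [0.1180 0.1256 0.1236; 0.2593 -0.4669 0.4615; 0.3295 0.5046 0.3060]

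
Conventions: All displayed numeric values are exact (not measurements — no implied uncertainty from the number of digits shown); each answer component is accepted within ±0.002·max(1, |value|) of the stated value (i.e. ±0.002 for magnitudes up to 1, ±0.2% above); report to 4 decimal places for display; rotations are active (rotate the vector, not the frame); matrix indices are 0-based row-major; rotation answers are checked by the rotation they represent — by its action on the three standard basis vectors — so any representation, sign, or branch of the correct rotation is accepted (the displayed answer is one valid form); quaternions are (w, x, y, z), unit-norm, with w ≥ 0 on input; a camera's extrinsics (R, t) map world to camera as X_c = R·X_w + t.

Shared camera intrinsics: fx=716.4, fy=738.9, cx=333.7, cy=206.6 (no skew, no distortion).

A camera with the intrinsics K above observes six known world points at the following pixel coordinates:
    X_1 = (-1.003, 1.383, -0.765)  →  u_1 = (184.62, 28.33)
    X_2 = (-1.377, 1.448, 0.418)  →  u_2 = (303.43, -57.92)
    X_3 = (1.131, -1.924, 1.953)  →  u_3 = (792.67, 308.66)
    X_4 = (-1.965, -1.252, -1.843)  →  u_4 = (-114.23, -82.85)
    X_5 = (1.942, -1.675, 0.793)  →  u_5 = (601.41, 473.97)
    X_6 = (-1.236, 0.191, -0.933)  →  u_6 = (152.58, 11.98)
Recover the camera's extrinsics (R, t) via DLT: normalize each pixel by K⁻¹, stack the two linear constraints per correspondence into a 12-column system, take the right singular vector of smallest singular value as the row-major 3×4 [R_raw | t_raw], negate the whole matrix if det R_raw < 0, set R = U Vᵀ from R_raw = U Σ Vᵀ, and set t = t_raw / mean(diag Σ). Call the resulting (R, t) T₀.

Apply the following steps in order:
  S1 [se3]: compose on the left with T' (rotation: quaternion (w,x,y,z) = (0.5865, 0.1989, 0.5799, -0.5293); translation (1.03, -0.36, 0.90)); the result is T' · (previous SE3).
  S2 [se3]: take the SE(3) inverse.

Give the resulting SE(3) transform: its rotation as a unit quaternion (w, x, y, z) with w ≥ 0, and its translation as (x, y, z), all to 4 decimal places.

source (pnp_recover): camera pose = R=[0.2631 -0.2139 0.9408; 0.9036 -0.2871 -0.3180; 0.3381 0.9337 0.1177], t=(0.0200, -0.4000, 5.1900)
after S1 (compose_se3): R=[0.8670 0.2438 -0.4346; -0.0634 -0.8111 -0.5815; -0.4943 0.5317 -0.6878], t=(3.1223, -4.9090, 2.3231)
after S2 (invert_se3): R=[0.8670 -0.0634 -0.4943; 0.2438 -0.8111 0.5317; -0.4346 -0.5815 -0.6878], t=(-1.8697, -5.9781, 0.1002)

rotation (quat) = (0.3034, -0.9173, -0.0492, 0.2532), translation = (-1.8697, -5.9781, 0.1002)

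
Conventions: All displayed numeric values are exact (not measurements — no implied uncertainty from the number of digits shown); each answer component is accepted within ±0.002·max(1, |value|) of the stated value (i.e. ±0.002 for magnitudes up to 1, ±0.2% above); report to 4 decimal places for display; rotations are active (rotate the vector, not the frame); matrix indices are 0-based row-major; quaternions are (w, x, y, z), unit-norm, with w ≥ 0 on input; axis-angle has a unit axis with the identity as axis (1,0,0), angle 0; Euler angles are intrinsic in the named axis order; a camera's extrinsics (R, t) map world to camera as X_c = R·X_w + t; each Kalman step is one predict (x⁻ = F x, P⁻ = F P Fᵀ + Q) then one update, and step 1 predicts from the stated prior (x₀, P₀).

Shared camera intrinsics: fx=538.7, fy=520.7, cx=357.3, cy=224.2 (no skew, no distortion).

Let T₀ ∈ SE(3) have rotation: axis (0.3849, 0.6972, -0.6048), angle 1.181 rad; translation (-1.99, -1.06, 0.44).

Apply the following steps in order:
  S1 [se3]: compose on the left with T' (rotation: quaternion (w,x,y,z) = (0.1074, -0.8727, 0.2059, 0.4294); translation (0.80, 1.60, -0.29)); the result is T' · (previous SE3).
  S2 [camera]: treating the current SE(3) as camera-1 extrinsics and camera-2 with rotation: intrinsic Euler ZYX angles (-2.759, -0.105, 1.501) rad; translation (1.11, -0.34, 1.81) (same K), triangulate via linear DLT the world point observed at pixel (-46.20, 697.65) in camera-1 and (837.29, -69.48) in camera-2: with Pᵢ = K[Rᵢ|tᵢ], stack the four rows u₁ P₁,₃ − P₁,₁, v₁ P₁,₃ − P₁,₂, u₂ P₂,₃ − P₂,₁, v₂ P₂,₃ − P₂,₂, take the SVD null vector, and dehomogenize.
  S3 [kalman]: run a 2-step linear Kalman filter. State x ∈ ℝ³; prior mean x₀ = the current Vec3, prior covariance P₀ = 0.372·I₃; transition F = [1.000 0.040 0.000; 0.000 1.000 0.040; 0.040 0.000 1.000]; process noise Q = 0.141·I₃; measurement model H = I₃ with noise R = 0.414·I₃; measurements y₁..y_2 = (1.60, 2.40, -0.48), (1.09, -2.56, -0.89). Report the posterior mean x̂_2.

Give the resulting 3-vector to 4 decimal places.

after S1 (compose_se3): R=[0.9920 0.0221 0.1244; -0.0629 -0.7673 0.6382; 0.1096 -0.6409 -0.7598], t=(-0.1189, 3.2376, 1.0333)
after S2 (triangulate): (-0.7511, 1.2663, -1.6452)
after S3 (kf_track): (0.8307, -0.2286, -0.9620)

result = (0.8307, -0.2286, -0.9620)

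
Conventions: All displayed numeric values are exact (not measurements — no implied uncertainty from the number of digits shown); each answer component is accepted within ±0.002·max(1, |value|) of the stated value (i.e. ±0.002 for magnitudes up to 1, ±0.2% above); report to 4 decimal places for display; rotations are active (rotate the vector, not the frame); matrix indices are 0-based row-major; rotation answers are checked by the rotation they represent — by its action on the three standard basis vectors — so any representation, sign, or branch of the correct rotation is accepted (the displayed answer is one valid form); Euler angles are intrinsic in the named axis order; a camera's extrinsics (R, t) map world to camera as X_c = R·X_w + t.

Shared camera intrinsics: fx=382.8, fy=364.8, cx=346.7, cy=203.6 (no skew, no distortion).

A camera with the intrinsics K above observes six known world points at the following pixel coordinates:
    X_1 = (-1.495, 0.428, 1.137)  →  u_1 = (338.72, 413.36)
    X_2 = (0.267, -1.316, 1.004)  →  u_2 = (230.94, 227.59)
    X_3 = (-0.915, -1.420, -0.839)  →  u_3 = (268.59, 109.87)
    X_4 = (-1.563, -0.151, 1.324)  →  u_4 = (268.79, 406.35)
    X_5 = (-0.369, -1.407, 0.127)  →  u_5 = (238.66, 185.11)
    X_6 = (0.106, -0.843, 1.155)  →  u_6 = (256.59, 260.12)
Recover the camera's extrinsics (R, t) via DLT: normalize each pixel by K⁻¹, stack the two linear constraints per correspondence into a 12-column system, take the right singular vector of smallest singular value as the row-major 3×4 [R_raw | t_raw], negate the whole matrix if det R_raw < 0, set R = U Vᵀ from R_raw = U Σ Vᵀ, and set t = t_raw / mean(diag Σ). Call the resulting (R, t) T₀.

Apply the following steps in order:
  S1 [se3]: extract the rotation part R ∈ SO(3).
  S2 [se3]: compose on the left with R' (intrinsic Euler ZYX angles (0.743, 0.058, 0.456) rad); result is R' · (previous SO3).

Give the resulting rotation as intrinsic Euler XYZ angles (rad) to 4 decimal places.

rotation (euler_xyz) = (-0.1247, -0.8177, -0.6050)

source (pnp_recover): camera pose = R=[0.0442 0.8541 -0.5183; -0.3705 0.4958 0.7854; 0.9278 0.1573 0.3383], t=(0.2199, 0.2701, 4.2905)
after S1 (rot_of_se3): [0.0442 0.8541 -0.5183; -0.3705 0.4958 0.7854; 0.9278 0.1573 0.3383]
after S2 (compose_so3): [0.5625 0.3890 -0.7296; -0.4897 0.8677 0.0851; 0.6662 0.3094 0.6786]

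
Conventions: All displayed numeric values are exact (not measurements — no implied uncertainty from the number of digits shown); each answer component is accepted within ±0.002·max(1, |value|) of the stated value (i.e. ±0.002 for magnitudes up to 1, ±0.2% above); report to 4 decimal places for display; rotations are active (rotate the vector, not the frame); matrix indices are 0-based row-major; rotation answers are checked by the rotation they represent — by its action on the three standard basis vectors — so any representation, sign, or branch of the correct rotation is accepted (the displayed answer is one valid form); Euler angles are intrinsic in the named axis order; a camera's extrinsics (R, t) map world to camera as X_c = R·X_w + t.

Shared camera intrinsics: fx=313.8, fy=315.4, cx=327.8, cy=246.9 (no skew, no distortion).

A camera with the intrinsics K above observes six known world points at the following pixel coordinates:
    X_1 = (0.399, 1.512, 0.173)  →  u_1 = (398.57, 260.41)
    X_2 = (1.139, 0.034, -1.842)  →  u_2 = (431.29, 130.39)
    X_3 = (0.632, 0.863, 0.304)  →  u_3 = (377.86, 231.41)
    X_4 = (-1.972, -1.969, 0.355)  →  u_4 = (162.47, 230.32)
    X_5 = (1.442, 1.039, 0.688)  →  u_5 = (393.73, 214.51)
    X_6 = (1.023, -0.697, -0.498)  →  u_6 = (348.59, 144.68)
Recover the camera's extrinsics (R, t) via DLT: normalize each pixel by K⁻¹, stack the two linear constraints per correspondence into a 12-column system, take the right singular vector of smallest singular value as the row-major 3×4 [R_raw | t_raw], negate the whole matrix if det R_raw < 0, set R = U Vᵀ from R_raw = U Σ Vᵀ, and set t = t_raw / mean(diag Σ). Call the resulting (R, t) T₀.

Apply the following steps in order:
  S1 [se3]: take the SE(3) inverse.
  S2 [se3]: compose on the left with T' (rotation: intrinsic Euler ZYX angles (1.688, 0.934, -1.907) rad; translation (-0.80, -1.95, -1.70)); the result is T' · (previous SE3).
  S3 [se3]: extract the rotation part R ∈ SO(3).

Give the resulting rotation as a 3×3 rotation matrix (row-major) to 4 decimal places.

source (pnp_recover): camera pose = R=[0.5754 0.7373 -0.3540; -0.7307 0.6579 0.1823; 0.3673 0.1538 0.9173], t=(0.1101, -0.4701, 5.6407)
after S1 (invert_se3): R=[0.5754 -0.7307 0.3673; 0.7373 0.6579 0.1538; -0.3540 0.1823 0.9173], t=(-2.4788, -0.6394, -5.0494)
after S2 (compose_se3): R=[0.5879 0.1594 -0.7930; -0.0552 -0.9702 -0.2360; -0.8070 0.1825 -0.5616], t=(3.6835, -1.0690, 1.6425)
after S3 (rot_of_se3): [0.5879 0.1594 -0.7930; -0.0552 -0.9702 -0.2360; -0.8070 0.1825 -0.5616]

rotation (matrix) = ((0.5879, 0.1594, -0.7930), (-0.0552, -0.9702, -0.2360), (-0.8070, 0.1825, -0.5616))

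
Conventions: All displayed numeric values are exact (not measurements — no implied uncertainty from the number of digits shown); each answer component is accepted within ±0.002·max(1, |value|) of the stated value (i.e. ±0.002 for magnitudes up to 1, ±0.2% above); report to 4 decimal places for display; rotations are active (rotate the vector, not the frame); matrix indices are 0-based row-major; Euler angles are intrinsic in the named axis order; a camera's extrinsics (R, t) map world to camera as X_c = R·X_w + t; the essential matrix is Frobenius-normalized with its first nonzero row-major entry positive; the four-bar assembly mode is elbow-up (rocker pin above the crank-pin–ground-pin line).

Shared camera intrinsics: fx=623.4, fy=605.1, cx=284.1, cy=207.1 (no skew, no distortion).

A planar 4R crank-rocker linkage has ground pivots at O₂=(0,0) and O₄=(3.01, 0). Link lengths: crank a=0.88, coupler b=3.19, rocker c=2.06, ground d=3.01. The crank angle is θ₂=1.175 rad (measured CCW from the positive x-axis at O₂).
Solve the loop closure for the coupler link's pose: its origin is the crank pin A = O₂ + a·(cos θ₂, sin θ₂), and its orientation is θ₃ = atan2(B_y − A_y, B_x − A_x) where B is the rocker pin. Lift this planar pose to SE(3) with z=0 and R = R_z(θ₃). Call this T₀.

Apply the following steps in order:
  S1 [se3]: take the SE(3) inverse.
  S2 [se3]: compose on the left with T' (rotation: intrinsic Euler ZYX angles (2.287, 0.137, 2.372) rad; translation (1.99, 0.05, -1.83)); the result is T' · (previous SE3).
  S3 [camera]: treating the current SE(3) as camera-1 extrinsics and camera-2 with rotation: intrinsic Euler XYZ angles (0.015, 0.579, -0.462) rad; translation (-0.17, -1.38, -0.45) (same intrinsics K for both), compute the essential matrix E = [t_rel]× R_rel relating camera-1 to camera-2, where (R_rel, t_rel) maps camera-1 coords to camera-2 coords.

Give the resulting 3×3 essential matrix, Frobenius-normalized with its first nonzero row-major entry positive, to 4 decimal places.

source (fourbar_fk): coupler pose = R=[0.9227 -0.3856 0.0000; 0.3856 0.9227 0.0000; 0.0000 0.0000 1.0000], t=(0.3393, 0.8120, 0.0000)
after S1 (invert_se3): R=[0.9227 0.3856 0.0000; -0.3856 0.9227 0.0000; 0.0000 0.0000 1.0000], t=(-0.6261, -0.6184, 0.0000)
after S2 (compose_se3): R=[-0.7849 0.1915 0.5893; 0.4800 0.7893 0.3829; -0.3918 0.5834 -0.7115], t=(2.1008, -0.7537, -2.1708)
after S3 (essential): [0.2624 0.3559 0.5512; 0.1561 -0.6053 0.3116; -0.0339 0.0834 -0.0687]

matrix = [0.2624 0.3559 0.5512; 0.1561 -0.6053 0.3116; -0.0339 0.0834 -0.0687]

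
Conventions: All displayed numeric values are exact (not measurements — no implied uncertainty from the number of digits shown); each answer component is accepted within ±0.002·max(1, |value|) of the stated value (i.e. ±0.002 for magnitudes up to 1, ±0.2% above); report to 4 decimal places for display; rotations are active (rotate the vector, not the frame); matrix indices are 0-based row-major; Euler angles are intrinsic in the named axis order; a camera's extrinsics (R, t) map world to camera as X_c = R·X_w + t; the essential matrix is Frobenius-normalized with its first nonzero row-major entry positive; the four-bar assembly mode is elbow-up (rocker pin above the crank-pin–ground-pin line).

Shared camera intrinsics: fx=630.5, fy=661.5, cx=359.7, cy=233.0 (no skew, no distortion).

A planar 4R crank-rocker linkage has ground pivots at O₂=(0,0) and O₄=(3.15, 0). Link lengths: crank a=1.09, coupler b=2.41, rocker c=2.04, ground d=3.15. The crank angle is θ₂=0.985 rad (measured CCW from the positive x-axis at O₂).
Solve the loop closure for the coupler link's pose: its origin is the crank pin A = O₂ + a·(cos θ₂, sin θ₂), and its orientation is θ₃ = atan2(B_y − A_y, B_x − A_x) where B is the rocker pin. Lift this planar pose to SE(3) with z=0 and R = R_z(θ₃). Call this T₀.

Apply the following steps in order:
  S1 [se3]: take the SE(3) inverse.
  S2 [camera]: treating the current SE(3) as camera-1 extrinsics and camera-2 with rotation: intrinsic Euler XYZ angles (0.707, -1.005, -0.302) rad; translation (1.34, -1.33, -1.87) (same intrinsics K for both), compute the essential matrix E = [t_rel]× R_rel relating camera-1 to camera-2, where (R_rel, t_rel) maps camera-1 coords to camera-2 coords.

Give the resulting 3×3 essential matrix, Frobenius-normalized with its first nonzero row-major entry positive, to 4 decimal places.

matrix = [0.3901 -0.0191 0.2462; 0.5362 0.2617 -0.0037; 0.0207 -0.4166 0.5068]

source (fourbar_fk): coupler pose = R=[0.8914 -0.4532 0.0000; 0.4532 0.8914 0.0000; 0.0000 0.0000 1.0000], t=(0.6026, 0.9083, 0.0000)
after S1 (invert_se3): R=[0.8914 0.4532 0.0000; -0.4532 0.8914 0.0000; 0.0000 0.0000 1.0000], t=(-0.9488, -0.5365, 0.0000)
after S2 (essential): [0.3901 -0.0191 0.2462; 0.5362 0.2617 -0.0037; 0.0207 -0.4166 0.5068]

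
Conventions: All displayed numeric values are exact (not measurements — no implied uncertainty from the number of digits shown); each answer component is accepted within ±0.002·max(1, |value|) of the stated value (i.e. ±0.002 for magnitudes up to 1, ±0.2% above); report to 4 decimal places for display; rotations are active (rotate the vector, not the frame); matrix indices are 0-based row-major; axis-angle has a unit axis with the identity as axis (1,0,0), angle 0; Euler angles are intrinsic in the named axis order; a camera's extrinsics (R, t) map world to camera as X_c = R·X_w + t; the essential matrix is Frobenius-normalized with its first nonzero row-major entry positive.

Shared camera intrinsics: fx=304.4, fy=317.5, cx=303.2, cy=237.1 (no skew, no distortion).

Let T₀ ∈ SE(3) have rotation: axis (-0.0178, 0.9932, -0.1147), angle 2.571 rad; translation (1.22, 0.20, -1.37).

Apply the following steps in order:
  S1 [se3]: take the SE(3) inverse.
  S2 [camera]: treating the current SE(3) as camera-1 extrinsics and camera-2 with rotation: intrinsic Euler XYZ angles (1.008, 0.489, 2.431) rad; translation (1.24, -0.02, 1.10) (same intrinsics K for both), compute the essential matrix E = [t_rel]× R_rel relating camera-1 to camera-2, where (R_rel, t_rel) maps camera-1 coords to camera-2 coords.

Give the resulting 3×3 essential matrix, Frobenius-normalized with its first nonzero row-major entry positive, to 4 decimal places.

matrix = [0.5741 -0.0448 0.3828; -0.0819 0.4624 0.3349; 0.2123 -0.3511 -0.1442]

after S1 (invert_se3): R=[-0.8409 -0.0945 -0.5328; 0.0294 0.9752 -0.2194; 0.5403 -0.2002 -0.8173], t=(0.3149, -0.5315, -1.7389)
after S2 (essential): [0.5741 -0.0448 0.3828; -0.0819 0.4624 0.3349; 0.2123 -0.3511 -0.1442]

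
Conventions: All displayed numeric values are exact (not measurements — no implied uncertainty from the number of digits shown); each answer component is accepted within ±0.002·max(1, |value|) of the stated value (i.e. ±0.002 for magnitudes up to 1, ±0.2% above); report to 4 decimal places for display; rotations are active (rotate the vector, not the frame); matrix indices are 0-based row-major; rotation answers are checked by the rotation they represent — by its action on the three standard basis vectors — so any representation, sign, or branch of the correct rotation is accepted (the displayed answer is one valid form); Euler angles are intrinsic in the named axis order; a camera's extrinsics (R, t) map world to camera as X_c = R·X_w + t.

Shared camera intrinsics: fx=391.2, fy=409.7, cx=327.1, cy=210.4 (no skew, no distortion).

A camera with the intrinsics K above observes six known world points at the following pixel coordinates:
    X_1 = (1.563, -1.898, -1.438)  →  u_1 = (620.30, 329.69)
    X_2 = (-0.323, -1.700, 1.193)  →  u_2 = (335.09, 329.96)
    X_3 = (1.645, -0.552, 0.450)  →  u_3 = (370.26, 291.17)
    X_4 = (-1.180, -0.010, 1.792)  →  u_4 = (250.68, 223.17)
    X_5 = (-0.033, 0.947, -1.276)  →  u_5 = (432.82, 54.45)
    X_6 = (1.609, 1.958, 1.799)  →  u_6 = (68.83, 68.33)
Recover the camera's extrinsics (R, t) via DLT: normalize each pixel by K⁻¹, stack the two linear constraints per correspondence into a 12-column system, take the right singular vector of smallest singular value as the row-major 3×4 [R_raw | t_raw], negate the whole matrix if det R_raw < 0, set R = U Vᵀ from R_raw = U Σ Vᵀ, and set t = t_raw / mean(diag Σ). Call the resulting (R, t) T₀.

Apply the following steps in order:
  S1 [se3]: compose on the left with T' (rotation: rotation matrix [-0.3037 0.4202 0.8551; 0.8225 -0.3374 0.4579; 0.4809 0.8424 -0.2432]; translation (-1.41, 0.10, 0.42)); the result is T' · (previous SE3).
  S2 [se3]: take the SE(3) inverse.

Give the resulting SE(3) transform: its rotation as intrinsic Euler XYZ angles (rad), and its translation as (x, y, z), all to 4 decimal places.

rotation (euler_xyz) = (1.6720, 0.4310, 2.5762), translation = (3.5201, 0.6202, 1.1574)

source (pnp_recover): camera pose = R=[0.0335 -0.4247 -0.9047; 0.1938 -0.8853 0.4227; -0.9805 -0.1895 0.0526], t=(0.4800, -0.3500, 4.7700)
after S1 (compose_se3): R=[-0.7671 -0.4051 0.4974; -0.4867 -0.1374 -0.8627; 0.4178 -0.9039 -0.0918], t=(2.3760, 2.7970, -0.8039)
after S2 (invert_se3): R=[-0.7671 -0.4867 0.4178; -0.4051 -0.1374 -0.9039; 0.4974 -0.8627 -0.0918], t=(3.5201, 0.6202, 1.1574)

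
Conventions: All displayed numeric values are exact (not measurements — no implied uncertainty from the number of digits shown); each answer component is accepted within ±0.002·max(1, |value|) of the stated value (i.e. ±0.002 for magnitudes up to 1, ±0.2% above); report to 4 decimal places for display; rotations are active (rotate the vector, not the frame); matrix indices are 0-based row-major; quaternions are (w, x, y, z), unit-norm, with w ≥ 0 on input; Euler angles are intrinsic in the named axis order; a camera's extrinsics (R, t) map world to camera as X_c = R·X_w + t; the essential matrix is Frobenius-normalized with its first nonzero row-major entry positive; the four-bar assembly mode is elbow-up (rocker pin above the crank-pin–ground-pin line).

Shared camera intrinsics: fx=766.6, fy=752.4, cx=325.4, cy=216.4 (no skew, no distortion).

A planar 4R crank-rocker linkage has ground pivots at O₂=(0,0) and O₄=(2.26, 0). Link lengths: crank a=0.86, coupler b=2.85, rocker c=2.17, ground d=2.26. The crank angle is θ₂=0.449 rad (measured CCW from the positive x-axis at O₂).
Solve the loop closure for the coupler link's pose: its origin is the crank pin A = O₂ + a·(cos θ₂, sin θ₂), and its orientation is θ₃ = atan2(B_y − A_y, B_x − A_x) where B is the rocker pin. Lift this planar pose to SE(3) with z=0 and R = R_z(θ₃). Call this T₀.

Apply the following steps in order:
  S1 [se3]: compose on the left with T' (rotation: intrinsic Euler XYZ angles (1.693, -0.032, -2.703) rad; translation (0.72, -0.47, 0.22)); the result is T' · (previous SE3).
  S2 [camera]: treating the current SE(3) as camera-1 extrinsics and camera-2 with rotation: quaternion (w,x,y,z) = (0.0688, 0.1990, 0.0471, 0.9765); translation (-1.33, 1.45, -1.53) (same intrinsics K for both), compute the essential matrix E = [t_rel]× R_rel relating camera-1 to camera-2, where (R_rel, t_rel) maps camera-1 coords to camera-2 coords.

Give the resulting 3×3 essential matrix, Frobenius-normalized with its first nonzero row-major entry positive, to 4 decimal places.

matrix = [0.5049 0.3965 0.0327; 0.2046 0.0051 0.5334; -0.1297 -0.2343 0.4344]

source (fourbar_fk): coupler pose = R=[0.8230 -0.5680 0.0000; 0.5680 0.8230 0.0000; 0.0000 0.0000 1.0000], t=(0.7748, 0.3733, 0.0000)
after S1 (compose_se3): R=[-0.5036 0.8633 -0.0320; 0.1213 0.0340 -0.9920; -0.8554 -0.5035 -0.1218], t=(0.1774, -0.3715, -0.4399)
after S2 (essential): [0.5049 0.3965 0.0327; 0.2046 0.0051 0.5334; -0.1297 -0.2343 0.4344]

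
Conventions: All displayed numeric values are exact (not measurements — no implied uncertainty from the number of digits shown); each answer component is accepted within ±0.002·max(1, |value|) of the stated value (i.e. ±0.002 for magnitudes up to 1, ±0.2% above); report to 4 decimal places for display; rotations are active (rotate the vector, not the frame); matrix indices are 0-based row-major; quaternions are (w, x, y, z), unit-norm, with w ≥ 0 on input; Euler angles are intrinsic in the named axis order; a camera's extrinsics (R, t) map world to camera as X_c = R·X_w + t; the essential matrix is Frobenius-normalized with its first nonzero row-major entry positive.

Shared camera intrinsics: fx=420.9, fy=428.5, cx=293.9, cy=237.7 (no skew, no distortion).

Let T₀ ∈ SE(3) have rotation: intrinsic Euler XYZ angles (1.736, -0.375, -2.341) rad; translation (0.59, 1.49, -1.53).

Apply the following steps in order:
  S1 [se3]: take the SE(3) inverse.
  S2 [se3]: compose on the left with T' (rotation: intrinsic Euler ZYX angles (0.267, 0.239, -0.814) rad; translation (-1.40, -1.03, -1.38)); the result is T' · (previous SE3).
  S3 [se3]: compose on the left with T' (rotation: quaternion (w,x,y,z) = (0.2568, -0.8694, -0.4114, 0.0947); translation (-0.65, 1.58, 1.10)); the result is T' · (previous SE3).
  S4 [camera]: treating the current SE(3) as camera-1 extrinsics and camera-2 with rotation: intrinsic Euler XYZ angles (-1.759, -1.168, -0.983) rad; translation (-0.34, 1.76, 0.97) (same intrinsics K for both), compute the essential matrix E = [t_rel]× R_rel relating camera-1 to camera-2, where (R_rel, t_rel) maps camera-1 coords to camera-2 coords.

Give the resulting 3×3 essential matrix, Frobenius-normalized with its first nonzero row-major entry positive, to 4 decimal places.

matrix = [0.2615 0.2196 -0.2836; 0.4410 0.3870 0.3492; -0.1555 -0.1230 0.5454]

after S1 (invert_se3): R=[-0.6479 0.3696 -0.6661; 0.6679 -0.1448 -0.7300; -0.3663 -0.9178 -0.1530], t=(-1.1875, -1.2952, 1.3496)
after S2 (compose_se3): R=[-0.8262 0.4288 -0.3654; -0.0267 -0.6776 -0.7349; -0.5627 -0.5975 0.5713], t=(-2.1105, -1.1291, 0.7163)
after S3 (compose_se3): R=[-0.3379 0.0488 -0.9399; -0.8245 0.4662 0.3207; 0.4539 0.8833 -0.1173], t=(-3.0303, 0.8297, 0.9847)
after S4 (essential): [0.2615 0.2196 -0.2836; 0.4410 0.3870 0.3492; -0.1555 -0.1230 0.5454]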